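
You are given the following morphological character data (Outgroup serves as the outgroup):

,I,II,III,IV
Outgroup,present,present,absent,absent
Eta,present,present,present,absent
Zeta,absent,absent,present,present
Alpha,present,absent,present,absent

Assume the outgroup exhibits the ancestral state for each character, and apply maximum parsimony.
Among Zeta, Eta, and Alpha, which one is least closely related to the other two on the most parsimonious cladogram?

Character polarity is set by the outgroup: the derived state is whichever differs from the outgroup's state, so for I, II the derived state is 'absent', and for the remaining characters it is 'present'.
I (derived state 'absent') is unique to Zeta (autapomorphy; uninformative for grouping).
II (derived state 'absent') is shared by Alpha and Zeta — a synapomorphy uniting that clade.
III (derived state 'present') is shared by all ingroup taxa — unites the whole ingroup.
IV: derived state 'present' in Zeta only — an autapomorphy, so it tells us nothing about relationships among taxa.
Most parsimonious ingroup topology: (Eta,(Zeta,Alpha)).
Zeta and Alpha share a more recent common ancestor with each other than either does with Eta, so Eta is the least closely related of the three.

Eta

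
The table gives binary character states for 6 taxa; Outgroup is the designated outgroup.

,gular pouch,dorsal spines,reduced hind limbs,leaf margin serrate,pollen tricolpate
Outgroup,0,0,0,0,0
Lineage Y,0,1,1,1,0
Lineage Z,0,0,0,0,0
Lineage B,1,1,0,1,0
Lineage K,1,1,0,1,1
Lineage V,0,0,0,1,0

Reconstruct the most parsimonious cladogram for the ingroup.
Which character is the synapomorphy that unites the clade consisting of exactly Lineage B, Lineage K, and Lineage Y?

dorsal spines

The outgroup has state '0' for every character, so '1' is the derived state throughout.
Only Lineage B and Lineage K show the derived state '1' for gular pouch, supporting them as a clade.
dorsal spines (derived state '1') is shared by Lineage B, Lineage K, and Lineage Y — a synapomorphy uniting that clade.
reduced hind limbs: derived state '1' in Lineage Y only — an autapomorphy, so it tells us nothing about relationships among taxa.
Only Lineage B, Lineage K, Lineage V, and Lineage Y show the derived state '1' for leaf margin serrate, supporting them as a clade.
pollen tricolpate: derived state '1' in Lineage K only — an autapomorphy, so it tells us nothing about relationships among taxa.
Most parsimonious ingroup topology: (((Lineage Y,(Lineage B,Lineage K)),Lineage V),Lineage Z).
The clade {Lineage B, Lineage K, Lineage Y} is supported by dorsal spines: its derived state '1' occurs in exactly those taxa and in no other taxon (including the outgroup).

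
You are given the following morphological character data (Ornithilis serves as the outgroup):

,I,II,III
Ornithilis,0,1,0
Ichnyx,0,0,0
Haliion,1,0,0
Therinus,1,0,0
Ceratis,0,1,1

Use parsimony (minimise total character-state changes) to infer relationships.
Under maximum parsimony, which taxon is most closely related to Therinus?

Haliion

Character polarity is set by the outgroup: the derived state is whichever differs from the outgroup's state, so for II the derived state is '0', and for the remaining characters it is '1'.
Only Haliion and Therinus show the derived state '1' for I, supporting them as a clade.
II: derived state '0' in Haliion, Ichnyx, and Therinus only — synapomorphy for {Haliion, Ichnyx, Therinus}.
III (derived state '1') is unique to Ceratis (autapomorphy; uninformative for grouping).
Most parsimonious ingroup topology: ((Ichnyx,(Haliion,Therinus)),Ceratis).
Therinus and Haliion form a cherry on this tree, so they are sister taxa.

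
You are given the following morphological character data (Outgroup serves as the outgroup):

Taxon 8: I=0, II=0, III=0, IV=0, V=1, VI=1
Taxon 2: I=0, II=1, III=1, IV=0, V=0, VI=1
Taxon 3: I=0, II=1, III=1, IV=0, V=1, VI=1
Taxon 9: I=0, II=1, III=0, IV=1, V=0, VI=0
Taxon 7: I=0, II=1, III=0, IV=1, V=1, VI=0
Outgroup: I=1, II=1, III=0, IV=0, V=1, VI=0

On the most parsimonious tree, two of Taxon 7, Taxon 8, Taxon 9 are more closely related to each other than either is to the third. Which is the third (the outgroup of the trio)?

Character polarity is set by the outgroup: the derived state is whichever differs from the outgroup's state, so for I, II, V the derived state is '0', and for the remaining characters it is '1'.
I (derived state '0') is shared by all ingroup taxa — unites the whole ingroup.
II: derived state '0' in Taxon 8 only — an autapomorphy, so it tells us nothing about relationships among taxa.
III: derived state '1' in Taxon 2 and Taxon 3 only — synapomorphy for {Taxon 2, Taxon 3}.
IV (derived state '1') is shared by Taxon 7 and Taxon 9 — a synapomorphy uniting that clade.
V groups Taxon 2 and Taxon 9, which is incompatible with the clades supported by the remaining characters; treating it as convergent (homoplasy) costs fewer steps than any alternative tree.
VI (derived state '1') is shared by Taxon 2, Taxon 3, and Taxon 8 — a synapomorphy uniting that clade.
Most parsimonious ingroup topology: ((Taxon 8,(Taxon 2,Taxon 3)),(Taxon 7,Taxon 9)).
Taxon 9 and Taxon 7 share a more recent common ancestor with each other than either does with Taxon 8, so Taxon 8 is the least closely related of the three.

Taxon 8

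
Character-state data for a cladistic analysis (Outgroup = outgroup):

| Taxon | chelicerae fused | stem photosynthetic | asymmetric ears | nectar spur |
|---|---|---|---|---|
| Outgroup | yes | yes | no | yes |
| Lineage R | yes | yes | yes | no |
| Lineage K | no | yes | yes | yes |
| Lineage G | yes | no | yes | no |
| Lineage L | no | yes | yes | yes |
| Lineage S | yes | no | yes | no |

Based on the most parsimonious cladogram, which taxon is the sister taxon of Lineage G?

Lineage S

Character polarity is set by the outgroup: the derived state is whichever differs from the outgroup's state, so for chelicerae fused, stem photosynthetic, nectar spur the derived state is 'no', and for the remaining characters it is 'yes'.
Only Lineage K and Lineage L show the derived state 'no' for chelicerae fused, supporting them as a clade.
stem photosynthetic: derived state 'no' in Lineage G and Lineage S only — synapomorphy for {Lineage G, Lineage S}.
asymmetric ears (derived state 'yes') is shared by all ingroup taxa — unites the whole ingroup.
nectar spur: derived state 'no' in Lineage G, Lineage R, and Lineage S only — synapomorphy for {Lineage G, Lineage R, Lineage S}.
Most parsimonious ingroup topology: ((Lineage R,(Lineage G,Lineage S)),(Lineage K,Lineage L)).
Lineage G and Lineage S form a cherry on this tree, so they are sister taxa.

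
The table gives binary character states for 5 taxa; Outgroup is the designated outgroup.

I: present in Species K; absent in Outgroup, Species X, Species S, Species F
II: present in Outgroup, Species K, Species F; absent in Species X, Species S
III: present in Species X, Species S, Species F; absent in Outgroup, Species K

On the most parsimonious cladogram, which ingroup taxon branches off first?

Species K

Character polarity is set by the outgroup: the derived state is whichever differs from the outgroup's state, so for II the derived state is 'absent', and for the remaining characters it is 'present'.
I: derived state 'present' in Species K only — an autapomorphy, so it tells us nothing about relationships among taxa.
II (derived state 'absent') is shared by Species S and Species X — a synapomorphy uniting that clade.
III: derived state 'present' in Species F, Species S, and Species X only — synapomorphy for {Species F, Species S, Species X}.
Most parsimonious ingroup topology: (((Species X,Species S),Species F),Species K).
Species K is sister to the clade containing all other ingroup taxa, so it is the earliest-diverging (most basal) ingroup lineage.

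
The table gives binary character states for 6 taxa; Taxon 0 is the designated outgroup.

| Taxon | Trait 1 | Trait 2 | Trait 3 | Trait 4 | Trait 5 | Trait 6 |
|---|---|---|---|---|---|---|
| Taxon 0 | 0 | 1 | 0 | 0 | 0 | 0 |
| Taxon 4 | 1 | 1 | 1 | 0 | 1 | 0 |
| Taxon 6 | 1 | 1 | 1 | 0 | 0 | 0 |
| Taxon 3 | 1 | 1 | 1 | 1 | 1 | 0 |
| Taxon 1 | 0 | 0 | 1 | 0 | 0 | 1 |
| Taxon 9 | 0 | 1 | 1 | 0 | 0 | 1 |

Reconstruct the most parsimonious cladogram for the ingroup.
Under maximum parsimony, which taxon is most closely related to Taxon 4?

Taxon 3

Character polarity is set by the outgroup: the derived state is whichever differs from the outgroup's state, so for Trait 2 the derived state is '0', and for the remaining characters it is '1'.
Trait 1 (derived state '1') is shared by Taxon 3, Taxon 4, and Taxon 6 — a synapomorphy uniting that clade.
Trait 2 (derived state '0') is unique to Taxon 1 (autapomorphy; uninformative for grouping).
All ingroup taxa share the derived state '1' for Trait 3; it defines the ingroup but does not resolve relationships within it.
Trait 4 (derived state '1') is unique to Taxon 3 (autapomorphy; uninformative for grouping).
Trait 5: derived state '1' in Taxon 3 and Taxon 4 only — synapomorphy for {Taxon 3, Taxon 4}.
Only Taxon 1 and Taxon 9 show the derived state '1' for Trait 6, supporting them as a clade.
Most parsimonious ingroup topology: (((Taxon 4,Taxon 3),Taxon 6),(Taxon 1,Taxon 9)).
Taxon 4 and Taxon 3 form a cherry on this tree, so they are sister taxa.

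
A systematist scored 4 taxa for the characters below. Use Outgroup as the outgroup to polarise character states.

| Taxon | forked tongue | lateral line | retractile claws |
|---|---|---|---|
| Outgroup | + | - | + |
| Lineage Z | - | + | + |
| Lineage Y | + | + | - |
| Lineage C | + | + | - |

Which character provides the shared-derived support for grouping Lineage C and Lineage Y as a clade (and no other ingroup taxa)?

retractile claws

Character polarity is set by the outgroup: the derived state is whichever differs from the outgroup's state, so for forked tongue, retractile claws the derived state is '-', and for the remaining characters it is '+'.
forked tongue: derived state '-' in Lineage Z only — an autapomorphy, so it tells us nothing about relationships among taxa.
lateral line (derived state '+') is shared by all ingroup taxa — unites the whole ingroup.
retractile claws (derived state '-') is shared by Lineage C and Lineage Y — a synapomorphy uniting that clade.
Most parsimonious ingroup topology: (Lineage Z,(Lineage Y,Lineage C)).
The clade {Lineage C, Lineage Y} is supported by retractile claws: its derived state '-' occurs in exactly those taxa and in no other taxon (including the outgroup).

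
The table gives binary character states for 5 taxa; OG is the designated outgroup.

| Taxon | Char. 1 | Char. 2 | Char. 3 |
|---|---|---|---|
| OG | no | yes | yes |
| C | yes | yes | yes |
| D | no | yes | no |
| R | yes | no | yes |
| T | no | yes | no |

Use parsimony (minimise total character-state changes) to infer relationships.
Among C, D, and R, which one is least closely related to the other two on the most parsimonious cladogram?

D

Character polarity is set by the outgroup: the derived state is whichever differs from the outgroup's state, so for Char. 2, Char. 3 the derived state is 'no', and for the remaining characters it is 'yes'.
Char. 1: derived state 'yes' in C and R only — synapomorphy for {C, R}.
Char. 2 (derived state 'no') is unique to R (autapomorphy; uninformative for grouping).
Char. 3 (derived state 'no') is shared by D and T — a synapomorphy uniting that clade.
Most parsimonious ingroup topology: ((C,R),(D,T)).
C and R share a more recent common ancestor with each other than either does with D, so D is the least closely related of the three.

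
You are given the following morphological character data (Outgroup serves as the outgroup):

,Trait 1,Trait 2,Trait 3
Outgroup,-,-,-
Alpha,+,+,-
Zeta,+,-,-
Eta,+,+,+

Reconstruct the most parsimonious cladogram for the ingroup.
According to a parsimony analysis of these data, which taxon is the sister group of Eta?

Alpha

The outgroup has state '-' for every character, so '+' is the derived state throughout.
All ingroup taxa share the derived state '+' for Trait 1; it defines the ingroup but does not resolve relationships within it.
Only Alpha and Eta show the derived state '+' for Trait 2, supporting them as a clade.
Trait 3 (derived state '+') is unique to Eta (autapomorphy; uninformative for grouping).
Most parsimonious ingroup topology: ((Eta,Alpha),Zeta).
Eta and Alpha form a cherry on this tree, so they are sister taxa.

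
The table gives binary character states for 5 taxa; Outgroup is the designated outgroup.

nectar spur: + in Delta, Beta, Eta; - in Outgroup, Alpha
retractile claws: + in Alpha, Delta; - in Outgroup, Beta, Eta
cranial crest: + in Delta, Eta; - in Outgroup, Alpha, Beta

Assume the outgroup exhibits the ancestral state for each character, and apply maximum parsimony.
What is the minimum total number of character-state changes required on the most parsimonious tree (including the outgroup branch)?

4

The outgroup has state '-' for every character, so '+' is the derived state throughout.
nectar spur: derived state '+' in Beta, Delta, and Eta only — synapomorphy for {Beta, Delta, Eta}.
retractile claws groups Alpha and Delta, which is incompatible with the clades supported by the remaining characters; treating it as convergent (homoplasy) costs fewer steps than any alternative tree.
Only Delta and Eta show the derived state '+' for cranial crest, supporting them as a clade.
Most parsimonious ingroup topology: (Alpha,((Delta,Eta),Beta)).
Changes per character on this tree: nectar spur: 1; retractile claws: 2; cranial crest: 1.
Total = 4.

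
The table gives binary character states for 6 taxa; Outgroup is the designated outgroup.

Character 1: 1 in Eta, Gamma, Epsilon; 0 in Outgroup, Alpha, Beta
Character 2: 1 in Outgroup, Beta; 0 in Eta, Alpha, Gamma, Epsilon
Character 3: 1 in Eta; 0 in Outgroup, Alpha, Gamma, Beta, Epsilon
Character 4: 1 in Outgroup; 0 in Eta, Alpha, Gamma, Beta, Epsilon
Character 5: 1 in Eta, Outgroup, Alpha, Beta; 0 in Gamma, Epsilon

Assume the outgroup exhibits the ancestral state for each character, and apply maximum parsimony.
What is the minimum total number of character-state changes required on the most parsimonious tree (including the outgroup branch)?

5

Character polarity is set by the outgroup: the derived state is whichever differs from the outgroup's state, so for Character 2, Character 4, Character 5 the derived state is '0', and for the remaining characters it is '1'.
Character 1: derived state '1' in Epsilon, Eta, and Gamma only — synapomorphy for {Epsilon, Eta, Gamma}.
Character 2: derived state '0' in Alpha, Epsilon, Eta, and Gamma only — synapomorphy for {Alpha, Epsilon, Eta, Gamma}.
Character 3: derived state '1' in Eta only — an autapomorphy, so it tells us nothing about relationships among taxa.
Character 4 (derived state '0') is shared by all ingroup taxa — unites the whole ingroup.
Character 5: derived state '0' in Epsilon and Gamma only — synapomorphy for {Epsilon, Gamma}.
Most parsimonious ingroup topology: ((((Gamma,Epsilon),Eta),Alpha),Beta).
Changes per character on this tree: Character 1: 1; Character 2: 1; Character 3: 1; Character 4: 1; Character 5: 1.
Total = 5.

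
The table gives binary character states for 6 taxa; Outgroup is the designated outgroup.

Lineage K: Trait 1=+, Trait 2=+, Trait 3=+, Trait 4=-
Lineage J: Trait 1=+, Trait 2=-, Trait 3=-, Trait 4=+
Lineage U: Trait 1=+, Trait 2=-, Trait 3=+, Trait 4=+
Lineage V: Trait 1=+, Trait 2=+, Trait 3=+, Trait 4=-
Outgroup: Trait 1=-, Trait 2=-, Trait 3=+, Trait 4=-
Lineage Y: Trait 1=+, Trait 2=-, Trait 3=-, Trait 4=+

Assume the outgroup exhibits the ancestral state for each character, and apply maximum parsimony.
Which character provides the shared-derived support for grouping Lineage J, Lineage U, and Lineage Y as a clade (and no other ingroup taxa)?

Trait 4

Character polarity is set by the outgroup: the derived state is whichever differs from the outgroup's state, so for Trait 3 the derived state is '-', and for the remaining characters it is '+'.
Trait 1 (derived state '+') is shared by all ingroup taxa — unites the whole ingroup.
Trait 2 (derived state '+') is shared by Lineage K and Lineage V — a synapomorphy uniting that clade.
Only Lineage J and Lineage Y show the derived state '-' for Trait 3, supporting them as a clade.
Trait 4 (derived state '+') is shared by Lineage J, Lineage U, and Lineage Y — a synapomorphy uniting that clade.
Most parsimonious ingroup topology: ((Lineage V,Lineage K),(Lineage U,(Lineage J,Lineage Y))).
The clade {Lineage J, Lineage U, Lineage Y} is supported by Trait 4: its derived state '+' occurs in exactly those taxa and in no other taxon (including the outgroup).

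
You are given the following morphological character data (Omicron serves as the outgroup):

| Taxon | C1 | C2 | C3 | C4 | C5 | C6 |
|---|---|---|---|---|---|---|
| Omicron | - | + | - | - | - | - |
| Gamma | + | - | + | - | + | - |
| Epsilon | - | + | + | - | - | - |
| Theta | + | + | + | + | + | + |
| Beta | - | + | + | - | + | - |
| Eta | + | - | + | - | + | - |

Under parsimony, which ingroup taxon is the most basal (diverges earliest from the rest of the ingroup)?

Epsilon

Character polarity is set by the outgroup: the derived state is whichever differs from the outgroup's state, so for C2 the derived state is '-', and for the remaining characters it is '+'.
C1 (derived state '+') is shared by Eta, Gamma, and Theta — a synapomorphy uniting that clade.
C2: derived state '-' in Eta and Gamma only — synapomorphy for {Eta, Gamma}.
All ingroup taxa share the derived state '+' for C3; it defines the ingroup but does not resolve relationships within it.
C4 (derived state '+') is unique to Theta (autapomorphy; uninformative for grouping).
Only Beta, Eta, Gamma, and Theta show the derived state '+' for C5, supporting them as a clade.
C6: derived state '+' in Theta only — an autapomorphy, so it tells us nothing about relationships among taxa.
Most parsimonious ingroup topology: ((((Gamma,Eta),Theta),Beta),Epsilon).
Epsilon is sister to the clade containing all other ingroup taxa, so it is the earliest-diverging (most basal) ingroup lineage.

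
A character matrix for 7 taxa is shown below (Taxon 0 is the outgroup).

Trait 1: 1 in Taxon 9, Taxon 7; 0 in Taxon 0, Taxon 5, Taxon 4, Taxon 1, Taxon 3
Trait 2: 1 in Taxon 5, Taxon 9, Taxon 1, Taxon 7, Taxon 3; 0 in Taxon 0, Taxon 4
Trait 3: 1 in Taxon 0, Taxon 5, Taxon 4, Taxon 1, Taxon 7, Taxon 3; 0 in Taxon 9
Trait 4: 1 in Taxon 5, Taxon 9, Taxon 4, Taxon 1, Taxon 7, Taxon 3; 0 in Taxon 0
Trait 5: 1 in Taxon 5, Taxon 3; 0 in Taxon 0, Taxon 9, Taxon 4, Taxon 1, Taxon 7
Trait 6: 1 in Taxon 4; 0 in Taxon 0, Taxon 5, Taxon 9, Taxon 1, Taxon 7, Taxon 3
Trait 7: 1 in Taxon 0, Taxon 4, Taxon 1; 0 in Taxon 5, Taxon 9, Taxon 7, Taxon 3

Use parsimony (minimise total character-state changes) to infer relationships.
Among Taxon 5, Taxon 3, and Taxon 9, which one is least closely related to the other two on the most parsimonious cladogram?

Character polarity is set by the outgroup: the derived state is whichever differs from the outgroup's state, so for Trait 3, Trait 7 the derived state is '0', and for the remaining characters it is '1'.
Only Taxon 7 and Taxon 9 show the derived state '1' for Trait 1, supporting them as a clade.
Only Taxon 1, Taxon 3, Taxon 5, Taxon 7, and Taxon 9 show the derived state '1' for Trait 2, supporting them as a clade.
Trait 3 (derived state '0') is unique to Taxon 9 (autapomorphy; uninformative for grouping).
All ingroup taxa share the derived state '1' for Trait 4; it defines the ingroup but does not resolve relationships within it.
Trait 5 (derived state '1') is shared by Taxon 3 and Taxon 5 — a synapomorphy uniting that clade.
Trait 6: derived state '1' in Taxon 4 only — an autapomorphy, so it tells us nothing about relationships among taxa.
Trait 7: derived state '0' in Taxon 3, Taxon 5, Taxon 7, and Taxon 9 only — synapomorphy for {Taxon 3, Taxon 5, Taxon 7, Taxon 9}.
Most parsimonious ingroup topology: ((((Taxon 5,Taxon 3),(Taxon 9,Taxon 7)),Taxon 1),Taxon 4).
Taxon 3 and Taxon 5 share a more recent common ancestor with each other than either does with Taxon 9, so Taxon 9 is the least closely related of the three.

Taxon 9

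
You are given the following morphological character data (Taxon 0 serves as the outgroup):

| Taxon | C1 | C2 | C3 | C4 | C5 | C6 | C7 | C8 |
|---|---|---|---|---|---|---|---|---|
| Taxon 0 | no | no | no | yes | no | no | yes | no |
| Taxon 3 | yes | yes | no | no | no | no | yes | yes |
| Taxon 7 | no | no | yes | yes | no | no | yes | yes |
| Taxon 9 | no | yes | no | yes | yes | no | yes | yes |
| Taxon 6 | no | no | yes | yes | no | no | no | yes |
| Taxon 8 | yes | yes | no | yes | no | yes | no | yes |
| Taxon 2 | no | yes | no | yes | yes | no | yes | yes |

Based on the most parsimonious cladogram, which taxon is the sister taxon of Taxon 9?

Character polarity is set by the outgroup: the derived state is whichever differs from the outgroup's state, so for C4, C7 the derived state is 'no', and for the remaining characters it is 'yes'.
C1: derived state 'yes' in Taxon 3 and Taxon 8 only — synapomorphy for {Taxon 3, Taxon 8}.
Only Taxon 2, Taxon 3, Taxon 8, and Taxon 9 show the derived state 'yes' for C2, supporting them as a clade.
C3: derived state 'yes' in Taxon 6 and Taxon 7 only — synapomorphy for {Taxon 6, Taxon 7}.
C4 (derived state 'no') is unique to Taxon 3 (autapomorphy; uninformative for grouping).
C5 (derived state 'yes') is shared by Taxon 2 and Taxon 9 — a synapomorphy uniting that clade.
C6: derived state 'yes' in Taxon 8 only — an autapomorphy, so it tells us nothing about relationships among taxa.
C7 groups Taxon 6 and Taxon 8, which is incompatible with the clades supported by the remaining characters; treating it as convergent (homoplasy) costs fewer steps than any alternative tree.
C8 (derived state 'yes') is shared by all ingroup taxa — unites the whole ingroup.
Most parsimonious ingroup topology: (((Taxon 3,Taxon 8),(Taxon 9,Taxon 2)),(Taxon 7,Taxon 6)).
Taxon 9 and Taxon 2 form a cherry on this tree, so they are sister taxa.

Taxon 2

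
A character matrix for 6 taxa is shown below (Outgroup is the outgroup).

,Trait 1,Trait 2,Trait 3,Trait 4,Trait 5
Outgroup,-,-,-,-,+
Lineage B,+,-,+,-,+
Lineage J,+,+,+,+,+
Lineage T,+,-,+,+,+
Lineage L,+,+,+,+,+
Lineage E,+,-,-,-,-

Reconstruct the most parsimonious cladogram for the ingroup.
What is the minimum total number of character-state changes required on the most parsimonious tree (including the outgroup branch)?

5

Character polarity is set by the outgroup: the derived state is whichever differs from the outgroup's state, so for Trait 5 the derived state is '-', and for the remaining characters it is '+'.
All ingroup taxa share the derived state '+' for Trait 1; it defines the ingroup but does not resolve relationships within it.
Only Lineage J and Lineage L show the derived state '+' for Trait 2, supporting them as a clade.
Trait 3 (derived state '+') is shared by Lineage B, Lineage J, Lineage L, and Lineage T — a synapomorphy uniting that clade.
Only Lineage J, Lineage L, and Lineage T show the derived state '+' for Trait 4, supporting them as a clade.
Trait 5: derived state '-' in Lineage E only — an autapomorphy, so it tells us nothing about relationships among taxa.
Most parsimonious ingroup topology: ((Lineage B,((Lineage J,Lineage L),Lineage T)),Lineage E).
Changes per character on this tree: Trait 1: 1; Trait 2: 1; Trait 3: 1; Trait 4: 1; Trait 5: 1.
Total = 5.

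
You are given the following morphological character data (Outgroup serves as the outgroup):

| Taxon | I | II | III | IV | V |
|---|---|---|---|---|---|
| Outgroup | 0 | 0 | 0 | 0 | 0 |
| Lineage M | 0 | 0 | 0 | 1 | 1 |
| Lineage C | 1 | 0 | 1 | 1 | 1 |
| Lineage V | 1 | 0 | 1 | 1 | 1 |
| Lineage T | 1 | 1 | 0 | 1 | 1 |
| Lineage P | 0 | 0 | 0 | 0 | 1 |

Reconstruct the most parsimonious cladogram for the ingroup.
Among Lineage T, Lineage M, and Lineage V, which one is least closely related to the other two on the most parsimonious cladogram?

The outgroup has state '0' for every character, so '1' is the derived state throughout.
Only Lineage C, Lineage T, and Lineage V show the derived state '1' for I, supporting them as a clade.
II: derived state '1' in Lineage T only — an autapomorphy, so it tells us nothing about relationships among taxa.
III (derived state '1') is shared by Lineage C and Lineage V — a synapomorphy uniting that clade.
IV (derived state '1') is shared by Lineage C, Lineage M, Lineage T, and Lineage V — a synapomorphy uniting that clade.
All ingroup taxa share the derived state '1' for V; it defines the ingroup but does not resolve relationships within it.
Most parsimonious ingroup topology: ((Lineage M,((Lineage C,Lineage V),Lineage T)),Lineage P).
Lineage T and Lineage V share a more recent common ancestor with each other than either does with Lineage M, so Lineage M is the least closely related of the three.

Lineage M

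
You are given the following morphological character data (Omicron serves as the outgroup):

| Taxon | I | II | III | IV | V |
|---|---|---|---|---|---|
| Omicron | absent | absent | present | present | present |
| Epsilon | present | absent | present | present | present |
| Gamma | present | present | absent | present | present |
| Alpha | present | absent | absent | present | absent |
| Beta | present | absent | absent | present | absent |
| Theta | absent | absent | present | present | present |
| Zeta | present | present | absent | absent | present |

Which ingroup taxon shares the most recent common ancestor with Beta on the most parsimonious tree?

Character polarity is set by the outgroup: the derived state is whichever differs from the outgroup's state, so for III, IV, V the derived state is 'absent', and for the remaining characters it is 'present'.
Only Alpha, Beta, Epsilon, Gamma, and Zeta show the derived state 'present' for I, supporting them as a clade.
II: derived state 'present' in Gamma and Zeta only — synapomorphy for {Gamma, Zeta}.
III: derived state 'absent' in Alpha, Beta, Gamma, and Zeta only — synapomorphy for {Alpha, Beta, Gamma, Zeta}.
IV (derived state 'absent') is unique to Zeta (autapomorphy; uninformative for grouping).
V (derived state 'absent') is shared by Alpha and Beta — a synapomorphy uniting that clade.
Most parsimonious ingroup topology: ((Epsilon,((Gamma,Zeta),(Alpha,Beta))),Theta).
Beta and Alpha form a cherry on this tree, so they are sister taxa.

Alpha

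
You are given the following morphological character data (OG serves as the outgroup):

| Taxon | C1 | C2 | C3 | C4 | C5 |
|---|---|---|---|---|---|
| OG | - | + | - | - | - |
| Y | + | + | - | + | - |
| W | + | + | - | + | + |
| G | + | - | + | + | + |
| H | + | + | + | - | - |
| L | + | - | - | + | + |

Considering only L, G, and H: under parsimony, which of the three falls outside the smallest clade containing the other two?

Character polarity is set by the outgroup: the derived state is whichever differs from the outgroup's state, so for C2 the derived state is '-', and for the remaining characters it is '+'.
All ingroup taxa share the derived state '+' for C1; it defines the ingroup but does not resolve relationships within it.
C2 (derived state '-') is shared by G and L — a synapomorphy uniting that clade.
C3 groups G and H, which is incompatible with the clades supported by the remaining characters; treating it as convergent (homoplasy) costs fewer steps than any alternative tree.
C4 (derived state '+') is shared by G, L, W, and Y — a synapomorphy uniting that clade.
C5 (derived state '+') is shared by G, L, and W — a synapomorphy uniting that clade.
Most parsimonious ingroup topology: ((Y,(W,(G,L))),H).
L and G share a more recent common ancestor with each other than either does with H, so H is the least closely related of the three.

H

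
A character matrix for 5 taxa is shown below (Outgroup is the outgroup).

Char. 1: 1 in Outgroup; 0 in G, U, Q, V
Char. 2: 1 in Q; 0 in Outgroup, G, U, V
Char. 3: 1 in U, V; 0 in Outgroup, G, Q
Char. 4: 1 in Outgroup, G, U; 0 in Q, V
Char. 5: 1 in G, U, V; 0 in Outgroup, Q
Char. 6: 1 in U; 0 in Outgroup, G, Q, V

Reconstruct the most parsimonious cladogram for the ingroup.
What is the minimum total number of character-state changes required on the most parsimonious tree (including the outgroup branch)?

7

Character polarity is set by the outgroup: the derived state is whichever differs from the outgroup's state, so for Char. 1, Char. 4 the derived state is '0', and for the remaining characters it is '1'.
All ingroup taxa share the derived state '0' for Char. 1; it defines the ingroup but does not resolve relationships within it.
Char. 2: derived state '1' in Q only — an autapomorphy, so it tells us nothing about relationships among taxa.
Only U and V show the derived state '1' for Char. 3, supporting them as a clade.
Char. 4 (state '0') occurs in Q and V but conflicts with the nesting implied by the other characters — most parsimoniously interpreted as homoplasy.
Char. 5: derived state '1' in G, U, and V only — synapomorphy for {G, U, V}.
Char. 6 (derived state '1') is unique to U (autapomorphy; uninformative for grouping).
Most parsimonious ingroup topology: ((G,(U,V)),Q).
Changes per character on this tree: Char. 1: 1; Char. 2: 1; Char. 3: 1; Char. 4: 2; Char. 5: 1; Char. 6: 1.
Total = 7.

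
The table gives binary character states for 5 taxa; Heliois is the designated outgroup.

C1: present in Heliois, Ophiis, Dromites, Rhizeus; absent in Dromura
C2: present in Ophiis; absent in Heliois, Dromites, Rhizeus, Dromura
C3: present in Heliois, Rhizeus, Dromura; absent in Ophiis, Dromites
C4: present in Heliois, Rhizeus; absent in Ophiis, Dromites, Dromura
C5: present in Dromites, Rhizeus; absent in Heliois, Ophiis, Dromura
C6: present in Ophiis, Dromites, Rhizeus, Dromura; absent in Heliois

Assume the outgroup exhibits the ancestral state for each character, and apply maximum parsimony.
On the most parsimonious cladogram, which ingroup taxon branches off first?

Rhizeus

Character polarity is set by the outgroup: the derived state is whichever differs from the outgroup's state, so for C1, C3, C4 the derived state is 'absent', and for the remaining characters it is 'present'.
C1 (derived state 'absent') is unique to Dromura (autapomorphy; uninformative for grouping).
C2: derived state 'present' in Ophiis only — an autapomorphy, so it tells us nothing about relationships among taxa.
C3 (derived state 'absent') is shared by Dromites and Ophiis — a synapomorphy uniting that clade.
Only Dromites, Dromura, and Ophiis show the derived state 'absent' for C4, supporting them as a clade.
C5 (state 'present') occurs in Dromites and Rhizeus but conflicts with the nesting implied by the other characters — most parsimoniously interpreted as homoplasy.
All ingroup taxa share the derived state 'present' for C6; it defines the ingroup but does not resolve relationships within it.
Most parsimonious ingroup topology: (((Ophiis,Dromites),Dromura),Rhizeus).
Rhizeus is sister to the clade containing all other ingroup taxa, so it is the earliest-diverging (most basal) ingroup lineage.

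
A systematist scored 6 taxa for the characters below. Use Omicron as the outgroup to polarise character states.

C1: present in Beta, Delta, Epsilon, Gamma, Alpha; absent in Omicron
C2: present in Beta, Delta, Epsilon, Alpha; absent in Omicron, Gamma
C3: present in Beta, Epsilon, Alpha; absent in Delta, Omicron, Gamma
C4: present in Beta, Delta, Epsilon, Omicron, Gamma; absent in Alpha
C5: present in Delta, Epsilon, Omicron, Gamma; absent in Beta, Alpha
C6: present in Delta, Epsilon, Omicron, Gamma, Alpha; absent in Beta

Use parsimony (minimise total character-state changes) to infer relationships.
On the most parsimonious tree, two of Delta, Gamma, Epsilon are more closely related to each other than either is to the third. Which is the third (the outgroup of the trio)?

Gamma

Character polarity is set by the outgroup: the derived state is whichever differs from the outgroup's state, so for C4, C5, C6 the derived state is 'absent', and for the remaining characters it is 'present'.
All ingroup taxa share the derived state 'present' for C1; it defines the ingroup but does not resolve relationships within it.
C2: derived state 'present' in Alpha, Beta, Delta, and Epsilon only — synapomorphy for {Alpha, Beta, Delta, Epsilon}.
C3 (derived state 'present') is shared by Alpha, Beta, and Epsilon — a synapomorphy uniting that clade.
C4 (derived state 'absent') is unique to Alpha (autapomorphy; uninformative for grouping).
Only Alpha and Beta show the derived state 'absent' for C5, supporting them as a clade.
C6 (derived state 'absent') is unique to Beta (autapomorphy; uninformative for grouping).
Most parsimonious ingroup topology: ((((Beta,Alpha),Epsilon),Delta),Gamma).
Delta and Epsilon share a more recent common ancestor with each other than either does with Gamma, so Gamma is the least closely related of the three.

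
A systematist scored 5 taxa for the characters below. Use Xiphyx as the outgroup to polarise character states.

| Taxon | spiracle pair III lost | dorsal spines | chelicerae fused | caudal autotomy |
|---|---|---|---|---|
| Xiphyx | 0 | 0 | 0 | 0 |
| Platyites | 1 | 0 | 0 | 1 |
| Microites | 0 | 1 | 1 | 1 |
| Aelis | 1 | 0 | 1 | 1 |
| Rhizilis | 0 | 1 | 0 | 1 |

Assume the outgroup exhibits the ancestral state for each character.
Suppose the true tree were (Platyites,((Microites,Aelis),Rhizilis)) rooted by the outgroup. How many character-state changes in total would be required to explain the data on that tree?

Map each character onto (Platyites,((Microites,Aelis),Rhizilis)) (rooted by Xiphyx) and count the minimum state changes it requires (Fitch parsimony):
spiracle pair III lost: 2; dorsal spines: 2; chelicerae fused: 1; caudal autotomy: 1.
Total tree length = 6.

6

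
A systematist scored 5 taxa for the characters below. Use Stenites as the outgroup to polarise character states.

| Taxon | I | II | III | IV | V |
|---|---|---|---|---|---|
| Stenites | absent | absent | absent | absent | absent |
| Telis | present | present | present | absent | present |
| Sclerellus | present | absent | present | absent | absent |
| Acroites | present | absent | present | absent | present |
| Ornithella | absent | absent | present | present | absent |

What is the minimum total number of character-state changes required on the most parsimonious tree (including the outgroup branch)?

5

The outgroup has state 'absent' for every character, so 'present' is the derived state throughout.
Only Acroites, Sclerellus, and Telis show the derived state 'present' for I, supporting them as a clade.
II: derived state 'present' in Telis only — an autapomorphy, so it tells us nothing about relationships among taxa.
All ingroup taxa share the derived state 'present' for III; it defines the ingroup but does not resolve relationships within it.
IV (derived state 'present') is unique to Ornithella (autapomorphy; uninformative for grouping).
V (derived state 'present') is shared by Acroites and Telis — a synapomorphy uniting that clade.
Most parsimonious ingroup topology: (((Telis,Acroites),Sclerellus),Ornithella).
Changes per character on this tree: I: 1; II: 1; III: 1; IV: 1; V: 1.
Total = 5.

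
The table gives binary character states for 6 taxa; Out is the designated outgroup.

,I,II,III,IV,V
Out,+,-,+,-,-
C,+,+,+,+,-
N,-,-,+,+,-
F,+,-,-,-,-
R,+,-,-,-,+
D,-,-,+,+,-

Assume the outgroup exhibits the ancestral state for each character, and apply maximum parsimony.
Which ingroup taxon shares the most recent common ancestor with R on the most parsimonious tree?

Character polarity is set by the outgroup: the derived state is whichever differs from the outgroup's state, so for I, III the derived state is '-', and for the remaining characters it is '+'.
I: derived state '-' in D and N only — synapomorphy for {D, N}.
II: derived state '+' in C only — an autapomorphy, so it tells us nothing about relationships among taxa.
III: derived state '-' in F and R only — synapomorphy for {F, R}.
IV (derived state '+') is shared by C, D, and N — a synapomorphy uniting that clade.
V (derived state '+') is unique to R (autapomorphy; uninformative for grouping).
Most parsimonious ingroup topology: ((C,(N,D)),(F,R)).
R and F form a cherry on this tree, so they are sister taxa.

F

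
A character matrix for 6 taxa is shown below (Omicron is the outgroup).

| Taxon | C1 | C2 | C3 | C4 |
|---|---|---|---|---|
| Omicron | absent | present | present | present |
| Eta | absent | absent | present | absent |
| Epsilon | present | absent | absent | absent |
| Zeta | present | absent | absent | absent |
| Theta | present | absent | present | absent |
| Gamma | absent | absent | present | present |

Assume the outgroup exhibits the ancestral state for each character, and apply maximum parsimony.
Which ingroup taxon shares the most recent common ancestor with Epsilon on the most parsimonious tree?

Character polarity is set by the outgroup: the derived state is whichever differs from the outgroup's state, so for C2, C3, C4 the derived state is 'absent', and for the remaining characters it is 'present'.
C1 (derived state 'present') is shared by Epsilon, Theta, and Zeta — a synapomorphy uniting that clade.
C2 (derived state 'absent') is shared by all ingroup taxa — unites the whole ingroup.
C3: derived state 'absent' in Epsilon and Zeta only — synapomorphy for {Epsilon, Zeta}.
C4: derived state 'absent' in Epsilon, Eta, Theta, and Zeta only — synapomorphy for {Epsilon, Eta, Theta, Zeta}.
Most parsimonious ingroup topology: ((Eta,((Epsilon,Zeta),Theta)),Gamma).
Epsilon and Zeta form a cherry on this tree, so they are sister taxa.

Zeta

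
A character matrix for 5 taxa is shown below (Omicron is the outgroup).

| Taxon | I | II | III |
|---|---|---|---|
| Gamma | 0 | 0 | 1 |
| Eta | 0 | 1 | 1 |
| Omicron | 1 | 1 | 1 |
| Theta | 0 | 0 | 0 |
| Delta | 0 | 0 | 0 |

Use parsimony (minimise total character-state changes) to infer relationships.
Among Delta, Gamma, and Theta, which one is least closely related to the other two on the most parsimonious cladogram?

Gamma

The outgroup has state '1' for every character, so '0' is the derived state throughout.
I (derived state '0') is shared by all ingroup taxa — unites the whole ingroup.
Only Delta, Gamma, and Theta show the derived state '0' for II, supporting them as a clade.
Only Delta and Theta show the derived state '0' for III, supporting them as a clade.
Most parsimonious ingroup topology: (Eta,((Delta,Theta),Gamma)).
Delta and Theta share a more recent common ancestor with each other than either does with Gamma, so Gamma is the least closely related of the three.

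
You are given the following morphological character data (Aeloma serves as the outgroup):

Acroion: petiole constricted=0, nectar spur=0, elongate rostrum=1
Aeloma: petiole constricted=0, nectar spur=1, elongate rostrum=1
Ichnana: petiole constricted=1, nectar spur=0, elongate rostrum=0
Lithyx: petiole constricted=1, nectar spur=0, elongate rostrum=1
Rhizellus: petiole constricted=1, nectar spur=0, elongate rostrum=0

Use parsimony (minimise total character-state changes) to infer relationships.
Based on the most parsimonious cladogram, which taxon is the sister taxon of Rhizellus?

Character polarity is set by the outgroup: the derived state is whichever differs from the outgroup's state, so for nectar spur, elongate rostrum the derived state is '0', and for the remaining characters it is '1'.
petiole constricted: derived state '1' in Ichnana, Lithyx, and Rhizellus only — synapomorphy for {Ichnana, Lithyx, Rhizellus}.
nectar spur (derived state '0') is shared by all ingroup taxa — unites the whole ingroup.
elongate rostrum: derived state '0' in Ichnana and Rhizellus only — synapomorphy for {Ichnana, Rhizellus}.
Most parsimonious ingroup topology: (Acroion,((Rhizellus,Ichnana),Lithyx)).
Rhizellus and Ichnana form a cherry on this tree, so they are sister taxa.

Ichnana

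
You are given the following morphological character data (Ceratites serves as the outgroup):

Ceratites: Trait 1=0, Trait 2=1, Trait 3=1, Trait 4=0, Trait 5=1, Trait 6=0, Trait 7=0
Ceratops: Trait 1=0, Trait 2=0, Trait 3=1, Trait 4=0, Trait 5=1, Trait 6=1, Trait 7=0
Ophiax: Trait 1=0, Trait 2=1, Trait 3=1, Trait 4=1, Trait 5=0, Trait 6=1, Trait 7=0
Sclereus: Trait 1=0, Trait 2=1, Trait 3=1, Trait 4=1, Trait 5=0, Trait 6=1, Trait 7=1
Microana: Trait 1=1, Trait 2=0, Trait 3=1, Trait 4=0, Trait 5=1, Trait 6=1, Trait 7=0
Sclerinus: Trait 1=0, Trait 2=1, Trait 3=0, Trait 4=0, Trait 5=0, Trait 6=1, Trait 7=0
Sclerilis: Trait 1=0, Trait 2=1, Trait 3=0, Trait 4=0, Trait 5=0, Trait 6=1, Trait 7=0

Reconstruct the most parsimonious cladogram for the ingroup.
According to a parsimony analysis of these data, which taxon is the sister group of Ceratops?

Character polarity is set by the outgroup: the derived state is whichever differs from the outgroup's state, so for Trait 2, Trait 3, Trait 5 the derived state is '0', and for the remaining characters it is '1'.
Trait 1: derived state '1' in Microana only — an autapomorphy, so it tells us nothing about relationships among taxa.
Only Ceratops and Microana show the derived state '0' for Trait 2, supporting them as a clade.
Only Sclerilis and Sclerinus show the derived state '0' for Trait 3, supporting them as a clade.
Trait 4 (derived state '1') is shared by Ophiax and Sclereus — a synapomorphy uniting that clade.
Trait 5 (derived state '0') is shared by Ophiax, Sclereus, Sclerilis, and Sclerinus — a synapomorphy uniting that clade.
Trait 6 (derived state '1') is shared by all ingroup taxa — unites the whole ingroup.
Trait 7 (derived state '1') is unique to Sclereus (autapomorphy; uninformative for grouping).
Most parsimonious ingroup topology: ((Ceratops,Microana),((Ophiax,Sclereus),(Sclerinus,Sclerilis))).
Ceratops and Microana form a cherry on this tree, so they are sister taxa.

Microana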